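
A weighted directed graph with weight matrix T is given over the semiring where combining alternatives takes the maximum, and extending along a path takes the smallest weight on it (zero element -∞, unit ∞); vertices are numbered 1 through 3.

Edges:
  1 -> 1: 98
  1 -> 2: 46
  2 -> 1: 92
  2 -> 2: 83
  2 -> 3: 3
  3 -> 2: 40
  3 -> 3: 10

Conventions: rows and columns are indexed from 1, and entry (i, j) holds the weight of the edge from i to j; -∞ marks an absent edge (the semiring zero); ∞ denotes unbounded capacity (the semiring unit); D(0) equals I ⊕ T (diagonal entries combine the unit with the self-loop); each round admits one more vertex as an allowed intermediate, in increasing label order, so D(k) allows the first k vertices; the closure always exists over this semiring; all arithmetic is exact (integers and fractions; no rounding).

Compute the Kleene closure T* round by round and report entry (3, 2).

D(0):
  [∞, 46, -∞]
  [92, ∞, 3]
  [-∞, 40, ∞]
D(1):
  [∞, 46, -∞]
  [92, ∞, 3]
  [-∞, 40, ∞]
D(2):
  [∞, 46, 3]
  [92, ∞, 3]
  [40, 40, ∞]
D(3):
  [∞, 46, 3]
  [92, ∞, 3]
  [40, 40, ∞]
Answer: T*[3][2] = 40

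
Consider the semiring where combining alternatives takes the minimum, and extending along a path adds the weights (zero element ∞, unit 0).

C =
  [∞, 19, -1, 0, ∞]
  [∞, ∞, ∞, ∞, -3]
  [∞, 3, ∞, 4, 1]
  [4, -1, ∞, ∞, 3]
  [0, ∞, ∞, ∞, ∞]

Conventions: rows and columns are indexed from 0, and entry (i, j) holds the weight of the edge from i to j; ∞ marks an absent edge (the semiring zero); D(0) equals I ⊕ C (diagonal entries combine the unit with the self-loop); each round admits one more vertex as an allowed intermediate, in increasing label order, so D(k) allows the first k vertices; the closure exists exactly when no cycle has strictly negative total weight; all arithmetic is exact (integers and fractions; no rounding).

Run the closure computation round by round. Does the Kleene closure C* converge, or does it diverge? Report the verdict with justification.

D(0):
  [0, 19, -1, 0, ∞]
  [∞, 0, ∞, ∞, -3]
  [∞, 3, 0, 4, 1]
  [4, -1, ∞, 0, 3]
  [0, ∞, ∞, ∞, 0]
D(1):
  [0, 19, -1, 0, ∞]
  [∞, 0, ∞, ∞, -3]
  [∞, 3, 0, 4, 1]
  [4, -1, 3, 0, 3]
  [0, 19, -1, 0, 0]
D(2):
  [0, 19, -1, 0, 16]
  [∞, 0, ∞, ∞, -3]
  [∞, 3, 0, 4, 0]
  [4, -1, 3, 0, -4]
  [0, 19, -1, 0, 0]
Detection: at round 3, diagonal entry (4, 4) turns strictly negative.
Key observation: the cycle 4->0->2->1->4 has total weight 0 + (-1) + 3 + (-3), which is strictly negative.
Answer: DIVERGES — negative cycle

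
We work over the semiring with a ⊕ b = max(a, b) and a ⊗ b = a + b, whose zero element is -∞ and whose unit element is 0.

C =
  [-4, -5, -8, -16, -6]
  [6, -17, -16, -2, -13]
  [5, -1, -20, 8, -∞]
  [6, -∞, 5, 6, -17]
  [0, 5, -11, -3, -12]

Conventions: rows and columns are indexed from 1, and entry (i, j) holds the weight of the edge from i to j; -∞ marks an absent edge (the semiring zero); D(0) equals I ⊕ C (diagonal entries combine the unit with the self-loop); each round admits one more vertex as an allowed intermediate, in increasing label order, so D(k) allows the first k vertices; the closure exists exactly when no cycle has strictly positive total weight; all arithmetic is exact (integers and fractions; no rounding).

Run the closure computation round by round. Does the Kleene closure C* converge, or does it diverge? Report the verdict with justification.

Detection: at round 0, diagonal entry (4, 4) turns strictly positive.
Key observation: the cycle 4->4 has total weight 6, which is strictly positive.
Answer: DIVERGES — positive cycle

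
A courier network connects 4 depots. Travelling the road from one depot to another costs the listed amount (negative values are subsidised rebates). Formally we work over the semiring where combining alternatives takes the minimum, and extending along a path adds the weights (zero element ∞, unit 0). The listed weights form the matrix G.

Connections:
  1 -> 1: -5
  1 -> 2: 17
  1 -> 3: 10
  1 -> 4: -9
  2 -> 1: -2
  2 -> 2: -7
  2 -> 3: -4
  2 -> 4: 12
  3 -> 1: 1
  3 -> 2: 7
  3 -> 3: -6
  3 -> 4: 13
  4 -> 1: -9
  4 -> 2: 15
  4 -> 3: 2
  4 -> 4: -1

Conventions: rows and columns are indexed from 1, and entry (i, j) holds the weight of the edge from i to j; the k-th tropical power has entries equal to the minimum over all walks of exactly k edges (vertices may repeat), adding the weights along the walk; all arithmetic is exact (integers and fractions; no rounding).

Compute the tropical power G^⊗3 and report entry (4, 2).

G^⊗2:
  [-18, 6, -7, -14]
  [-9, -14, -11, -11]
  [-5, 0, -12, -8]
  [-14, 8, -4, -18]
G^⊗3:
  [-23, -1, -13, -27]
  [-20, -21, -18, -18]
  [-17, -7, -18, -14]
  [-27, -3, -16, -23]
Key observation: the optimum is the walk 4->1->4->2, with weight (-9) + (-9) + 15 = -3.
Optimal value attained by: walk 4->1->4->2.
Answer: (G^⊗3)[4][2] = -3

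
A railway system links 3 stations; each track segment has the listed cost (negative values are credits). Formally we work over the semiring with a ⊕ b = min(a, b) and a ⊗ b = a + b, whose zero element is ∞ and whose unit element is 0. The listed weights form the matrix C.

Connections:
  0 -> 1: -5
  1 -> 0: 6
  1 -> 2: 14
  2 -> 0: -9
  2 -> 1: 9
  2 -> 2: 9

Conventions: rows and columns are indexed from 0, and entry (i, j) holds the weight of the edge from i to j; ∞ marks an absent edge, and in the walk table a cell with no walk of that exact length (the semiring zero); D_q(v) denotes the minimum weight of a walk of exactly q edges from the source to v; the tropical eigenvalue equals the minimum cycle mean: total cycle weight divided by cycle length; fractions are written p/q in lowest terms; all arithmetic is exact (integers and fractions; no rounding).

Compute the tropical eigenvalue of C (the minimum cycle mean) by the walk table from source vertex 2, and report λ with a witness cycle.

q=0: [∞, ∞, 0]
q=1: [-9, 9, 9]
q=2: [0, -14, 18]
q=3: [-8, -5, 0]
Optimal cycle mean attained by: cycle 0->1->2->0, total (-5) + 14 + (-9), length 3.
Answer: λ = 0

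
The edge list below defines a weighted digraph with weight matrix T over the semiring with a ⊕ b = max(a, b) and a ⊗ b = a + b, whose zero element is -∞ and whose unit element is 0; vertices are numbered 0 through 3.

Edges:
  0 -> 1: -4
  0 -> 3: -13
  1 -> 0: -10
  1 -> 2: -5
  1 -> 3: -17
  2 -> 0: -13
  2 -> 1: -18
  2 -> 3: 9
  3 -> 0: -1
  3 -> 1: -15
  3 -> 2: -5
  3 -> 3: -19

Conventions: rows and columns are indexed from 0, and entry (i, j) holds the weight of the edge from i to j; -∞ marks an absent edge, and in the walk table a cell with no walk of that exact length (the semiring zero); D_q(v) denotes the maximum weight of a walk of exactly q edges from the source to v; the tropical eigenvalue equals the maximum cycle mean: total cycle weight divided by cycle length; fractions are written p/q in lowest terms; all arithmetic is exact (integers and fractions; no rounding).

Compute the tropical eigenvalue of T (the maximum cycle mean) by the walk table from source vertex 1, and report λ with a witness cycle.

q=0: [-∞, 0, -∞, -∞]
q=1: [-10, -∞, -5, -17]
q=2: [-18, -14, -22, 4]
q=3: [3, -11, -1, -13]
q=4: [-14, -1, -16, 8]
Optimal cycle mean attained by: cycle 2->3->2, total 9 + (-5), length 2.
Answer: λ = 2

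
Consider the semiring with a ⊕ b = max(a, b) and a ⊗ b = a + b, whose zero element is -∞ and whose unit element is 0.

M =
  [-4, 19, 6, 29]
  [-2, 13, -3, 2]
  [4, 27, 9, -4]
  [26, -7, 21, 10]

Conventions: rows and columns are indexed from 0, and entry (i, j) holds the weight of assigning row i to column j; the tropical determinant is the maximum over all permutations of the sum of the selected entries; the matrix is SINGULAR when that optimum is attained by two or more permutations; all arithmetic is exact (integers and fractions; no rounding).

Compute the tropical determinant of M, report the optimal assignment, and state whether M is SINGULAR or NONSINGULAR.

σ = (0, 1, 2, 3): (-4) + 13 + 9 + 10 = 28
σ = (0, 1, 3, 2): (-4) + 13 + (-4) + 21 = 26
σ = (0, 2, 1, 3): (-4) + (-3) + 27 + 10 = 30
σ = (0, 2, 3, 1): (-4) + (-3) + (-4) + (-7) = -18
σ = (0, 3, 1, 2): (-4) + 2 + 27 + 21 = 46
σ = (0, 3, 2, 1): (-4) + 2 + 9 + (-7) = 0
σ = (1, 0, 2, 3): 19 + (-2) + 9 + 10 = 36
σ = (1, 0, 3, 2): 19 + (-2) + (-4) + 21 = 34
σ = (1, 2, 0, 3): 19 + (-3) + 4 + 10 = 30
σ = (1, 2, 3, 0): 19 + (-3) + (-4) + 26 = 38
σ = (1, 3, 0, 2): 19 + 2 + 4 + 21 = 46
σ = (1, 3, 2, 0): 19 + 2 + 9 + 26 = 56
σ = (2, 0, 1, 3): 6 + (-2) + 27 + 10 = 41
σ = (2, 0, 3, 1): 6 + (-2) + (-4) + (-7) = -7
σ = (2, 1, 0, 3): 6 + 13 + 4 + 10 = 33
σ = (2, 1, 3, 0): 6 + 13 + (-4) + 26 = 41
σ = (2, 3, 0, 1): 6 + 2 + 4 + (-7) = 5
σ = (2, 3, 1, 0): 6 + 2 + 27 + 26 = 61
σ = (3, 0, 1, 2): 29 + (-2) + 27 + 21 = 75
σ = (3, 0, 2, 1): 29 + (-2) + 9 + (-7) = 29
σ = (3, 1, 0, 2): 29 + 13 + 4 + 21 = 67
σ = (3, 1, 2, 0): 29 + 13 + 9 + 26 = 77
σ = (3, 2, 0, 1): 29 + (-3) + 4 + (-7) = 23
σ = (3, 2, 1, 0): 29 + (-3) + 27 + 26 = 79
Optimal value attained by: σ = (3, 2, 1, 0).
Answer: det⊕(M) = 79; verdict: NONSINGULAR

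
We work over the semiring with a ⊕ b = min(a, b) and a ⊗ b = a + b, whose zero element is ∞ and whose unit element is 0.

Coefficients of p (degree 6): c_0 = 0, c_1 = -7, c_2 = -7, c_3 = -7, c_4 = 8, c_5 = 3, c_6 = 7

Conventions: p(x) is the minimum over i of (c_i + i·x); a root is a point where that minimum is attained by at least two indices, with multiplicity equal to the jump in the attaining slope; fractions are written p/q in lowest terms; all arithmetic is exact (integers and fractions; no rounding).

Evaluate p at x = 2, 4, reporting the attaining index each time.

p(2) = min(0+0·2=0, -7+1·2=-5, -7+2·2=-3, -7+3·2=-1, 8+4·2=16, 3+5·2=13, 7+6·2=19) = -5 (attained by i=1)
p(4) = min(0+0·4=0, -7+1·4=-3, -7+2·4=1, -7+3·4=5, 8+4·4=24, 3+5·4=23, 7+6·4=31) = -3 (attained by i=1)
Answer: p(2) = -5; p(4) = -3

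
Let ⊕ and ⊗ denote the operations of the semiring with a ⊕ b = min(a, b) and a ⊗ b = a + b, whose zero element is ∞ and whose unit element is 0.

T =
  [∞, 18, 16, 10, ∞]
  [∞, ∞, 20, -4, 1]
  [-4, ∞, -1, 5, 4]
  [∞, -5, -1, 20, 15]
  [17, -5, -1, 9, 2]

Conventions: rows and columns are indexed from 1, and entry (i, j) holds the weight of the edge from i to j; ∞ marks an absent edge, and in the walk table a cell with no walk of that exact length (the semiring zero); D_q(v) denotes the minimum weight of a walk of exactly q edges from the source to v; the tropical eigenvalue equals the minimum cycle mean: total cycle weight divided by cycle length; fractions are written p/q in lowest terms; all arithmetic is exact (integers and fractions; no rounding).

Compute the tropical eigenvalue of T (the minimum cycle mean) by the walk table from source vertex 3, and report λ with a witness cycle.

q=0: [∞, ∞, 0, ∞, ∞]
q=1: [-4, ∞, -1, 5, 4]
q=2: [-5, -1, -2, 4, 3]
q=3: [-6, -2, -3, -5, 0]
q=4: [-7, -10, -6, -6, -1]
q=5: [-10, -11, -7, -14, -9]
Optimal cycle mean attained by: cycle 2->4->2, total (-4) + (-5), length 2.
Answer: λ = -9/2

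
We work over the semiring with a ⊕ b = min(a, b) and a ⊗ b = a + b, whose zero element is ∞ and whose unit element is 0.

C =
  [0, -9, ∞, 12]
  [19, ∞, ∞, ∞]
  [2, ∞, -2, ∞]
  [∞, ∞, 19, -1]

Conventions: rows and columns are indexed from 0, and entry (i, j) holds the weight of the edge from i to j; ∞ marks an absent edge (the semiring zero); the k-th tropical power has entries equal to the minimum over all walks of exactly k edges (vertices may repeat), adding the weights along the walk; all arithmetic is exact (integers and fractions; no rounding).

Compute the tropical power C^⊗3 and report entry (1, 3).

C^⊗2:
  [0, -9, 31, 11]
  [19, 10, ∞, 31]
  [0, -7, -4, 14]
  [21, ∞, 17, -2]
C^⊗3:
  [0, -9, 29, 10]
  [19, 10, 50, 30]
  [-2, -9, -6, 12]
  [19, 12, 15, -3]
Key observation: the optimum is the walk 1->0->3->3, with weight 19 + 12 + (-1) = 30.
Optimal value attained by: walk 1->0->3->3.
Answer: (C^⊗3)[1][3] = 30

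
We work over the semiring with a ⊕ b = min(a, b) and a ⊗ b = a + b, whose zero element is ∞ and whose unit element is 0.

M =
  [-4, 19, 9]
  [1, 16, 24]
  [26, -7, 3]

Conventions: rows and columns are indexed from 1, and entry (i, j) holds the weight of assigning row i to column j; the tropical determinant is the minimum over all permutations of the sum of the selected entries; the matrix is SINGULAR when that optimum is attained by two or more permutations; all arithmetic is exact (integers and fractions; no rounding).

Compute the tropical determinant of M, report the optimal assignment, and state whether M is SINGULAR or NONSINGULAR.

σ = (1, 2, 3): (-4) + 16 + 3 = 15
σ = (1, 3, 2): (-4) + 24 + (-7) = 13
σ = (2, 1, 3): 19 + 1 + 3 = 23
σ = (2, 3, 1): 19 + 24 + 26 = 69
σ = (3, 1, 2): 9 + 1 + (-7) = 3
σ = (3, 2, 1): 9 + 16 + 26 = 51
Optimal value attained by: σ = (3, 1, 2).
Answer: det⊕(M) = 3; verdict: NONSINGULAR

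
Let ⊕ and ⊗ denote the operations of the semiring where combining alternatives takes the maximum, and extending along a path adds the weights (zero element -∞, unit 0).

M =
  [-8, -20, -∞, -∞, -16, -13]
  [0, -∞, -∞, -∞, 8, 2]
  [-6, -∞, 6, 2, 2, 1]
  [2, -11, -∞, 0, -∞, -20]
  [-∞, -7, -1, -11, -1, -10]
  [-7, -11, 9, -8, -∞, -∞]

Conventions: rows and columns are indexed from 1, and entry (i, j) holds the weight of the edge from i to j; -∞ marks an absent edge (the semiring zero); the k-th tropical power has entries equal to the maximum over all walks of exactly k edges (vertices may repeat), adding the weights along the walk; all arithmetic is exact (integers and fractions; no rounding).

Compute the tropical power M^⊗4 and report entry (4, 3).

M^⊗2:
  [-16, -23, -4, -21, -12, -18]
  [-5, 1, 11, -3, 7, -2]
  [4, -5, 12, 8, 8, 7]
  [2, -11, -11, 0, -3, -9]
  [-7, -8, 5, 1, 1, 0]
  [3, -19, 15, 11, 11, 10]
M^⊗3:
  [-10, -19, 2, -2, -2, -3]
  [5, 0, 17, 13, 13, 12]
  [10, 1, 18, 14, 14, 13]
  [2, -10, 0, 0, -3, -9]
  [3, -6, 11, 7, 7, 6]
  [13, 4, 21, 17, 17, 16]
M^⊗4:
  [0, -9, 8, 4, 4, 3]
  [15, 6, 23, 19, 19, 18]
  [16, 7, 24, 20, 20, 19]
  [2, -10, 6, 2, 2, 1]
  [9, 0, 17, 13, 13, 12]
  [19, 10, 27, 23, 23, 22]
Key observation: the optimum is the walk 4->2->6->3->3, with weight (-11) + 2 + 9 + 6 = 6.
Optimal value attained by: walk 4->2->6->3->3.
Answer: (M^⊗4)[4][3] = 6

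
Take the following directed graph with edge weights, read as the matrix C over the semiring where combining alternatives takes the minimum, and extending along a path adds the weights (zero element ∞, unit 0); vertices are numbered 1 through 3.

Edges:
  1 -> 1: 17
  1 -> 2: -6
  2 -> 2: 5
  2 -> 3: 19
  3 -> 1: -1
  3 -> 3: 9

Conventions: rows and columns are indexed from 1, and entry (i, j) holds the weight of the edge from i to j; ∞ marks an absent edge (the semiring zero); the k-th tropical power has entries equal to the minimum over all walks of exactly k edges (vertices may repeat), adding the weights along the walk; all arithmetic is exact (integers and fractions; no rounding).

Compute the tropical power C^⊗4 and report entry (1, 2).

C^⊗2:
  [34, -1, 13]
  [18, 10, 24]
  [8, -7, 18]
C^⊗3:
  [12, 4, 18]
  [23, 12, 29]
  [17, -2, 12]
C^⊗4:
  [17, 6, 23]
  [28, 17, 31]
  [11, 3, 17]
Key observation: the optimum is the walk 1->2->3->1->2, with weight (-6) + 19 + (-1) + (-6) = 6.
Optimal value attained by: walk 1->2->3->1->2.
Answer: (C^⊗4)[1][2] = 6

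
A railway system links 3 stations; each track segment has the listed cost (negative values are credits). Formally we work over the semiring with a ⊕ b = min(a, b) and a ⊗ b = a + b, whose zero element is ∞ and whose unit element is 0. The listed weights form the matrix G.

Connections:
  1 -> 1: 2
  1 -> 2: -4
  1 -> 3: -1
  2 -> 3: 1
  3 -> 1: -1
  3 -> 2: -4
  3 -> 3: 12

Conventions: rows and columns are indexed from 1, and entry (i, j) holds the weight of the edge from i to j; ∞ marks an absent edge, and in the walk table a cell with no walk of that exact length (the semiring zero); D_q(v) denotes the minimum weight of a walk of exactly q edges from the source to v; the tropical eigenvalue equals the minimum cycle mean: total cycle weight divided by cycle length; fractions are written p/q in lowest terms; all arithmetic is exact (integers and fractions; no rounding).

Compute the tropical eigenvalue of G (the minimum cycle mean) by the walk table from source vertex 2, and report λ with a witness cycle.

q=0: [∞, 0, ∞]
q=1: [∞, ∞, 1]
q=2: [0, -3, 13]
q=3: [2, -4, -2]
Optimal cycle mean attained by: cycle 2->3->2, total 1 + (-4), length 2.
Answer: λ = -3/2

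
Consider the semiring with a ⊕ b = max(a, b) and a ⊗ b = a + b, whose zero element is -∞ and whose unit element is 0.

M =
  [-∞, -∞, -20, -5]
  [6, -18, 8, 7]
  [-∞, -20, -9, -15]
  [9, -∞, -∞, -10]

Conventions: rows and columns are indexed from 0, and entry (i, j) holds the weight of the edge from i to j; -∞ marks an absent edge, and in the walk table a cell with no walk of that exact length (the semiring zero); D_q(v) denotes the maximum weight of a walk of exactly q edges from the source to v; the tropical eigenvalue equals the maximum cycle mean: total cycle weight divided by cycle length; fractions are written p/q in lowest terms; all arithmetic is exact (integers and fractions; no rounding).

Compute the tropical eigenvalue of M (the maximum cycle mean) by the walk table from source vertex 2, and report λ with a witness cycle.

q=0: [-∞, -∞, 0, -∞]
q=1: [-∞, -20, -9, -15]
q=2: [-6, -29, -12, -13]
q=3: [-4, -32, -21, -11]
q=4: [-2, -41, -24, -9]
Optimal cycle mean attained by: cycle 0->3->0, total (-5) + 9, length 2.
Answer: λ = 2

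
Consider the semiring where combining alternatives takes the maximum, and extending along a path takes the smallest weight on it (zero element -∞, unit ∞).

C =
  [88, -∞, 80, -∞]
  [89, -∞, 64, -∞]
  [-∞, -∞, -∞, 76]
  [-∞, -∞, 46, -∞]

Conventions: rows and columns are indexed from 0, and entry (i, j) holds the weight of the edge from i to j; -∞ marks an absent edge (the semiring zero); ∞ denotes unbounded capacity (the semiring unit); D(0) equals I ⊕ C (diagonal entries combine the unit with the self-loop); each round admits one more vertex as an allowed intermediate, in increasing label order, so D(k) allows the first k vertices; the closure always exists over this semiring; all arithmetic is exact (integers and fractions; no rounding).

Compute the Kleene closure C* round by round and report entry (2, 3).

D(0):
  [∞, -∞, 80, -∞]
  [89, ∞, 64, -∞]
  [-∞, -∞, ∞, 76]
  [-∞, -∞, 46, ∞]
D(1):
  [∞, -∞, 80, -∞]
  [89, ∞, 80, -∞]
  [-∞, -∞, ∞, 76]
  [-∞, -∞, 46, ∞]
D(2):
  [∞, -∞, 80, -∞]
  [89, ∞, 80, -∞]
  [-∞, -∞, ∞, 76]
  [-∞, -∞, 46, ∞]
D(3):
  [∞, -∞, 80, 76]
  [89, ∞, 80, 76]
  [-∞, -∞, ∞, 76]
  [-∞, -∞, 46, ∞]
D(4):
  [∞, -∞, 80, 76]
  [89, ∞, 80, 76]
  [-∞, -∞, ∞, 76]
  [-∞, -∞, 46, ∞]
Answer: C*[2][3] = 76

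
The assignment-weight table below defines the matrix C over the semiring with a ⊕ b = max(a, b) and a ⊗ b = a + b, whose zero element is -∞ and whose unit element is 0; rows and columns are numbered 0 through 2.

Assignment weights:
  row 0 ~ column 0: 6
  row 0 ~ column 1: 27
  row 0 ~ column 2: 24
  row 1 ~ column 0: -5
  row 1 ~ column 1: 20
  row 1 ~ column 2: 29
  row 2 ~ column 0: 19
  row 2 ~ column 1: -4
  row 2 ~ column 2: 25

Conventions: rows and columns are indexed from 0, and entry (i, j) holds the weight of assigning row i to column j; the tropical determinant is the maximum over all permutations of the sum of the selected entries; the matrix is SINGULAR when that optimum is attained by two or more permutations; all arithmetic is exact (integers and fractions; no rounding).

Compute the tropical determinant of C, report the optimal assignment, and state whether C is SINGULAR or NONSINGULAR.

σ = (0, 1, 2): 6 + 20 + 25 = 51
σ = (0, 2, 1): 6 + 29 + (-4) = 31
σ = (1, 0, 2): 27 + (-5) + 25 = 47
σ = (1, 2, 0): 27 + 29 + 19 = 75
σ = (2, 0, 1): 24 + (-5) + (-4) = 15
σ = (2, 1, 0): 24 + 20 + 19 = 63
Optimal value attained by: σ = (1, 2, 0).
Answer: det⊕(C) = 75; verdict: NONSINGULAR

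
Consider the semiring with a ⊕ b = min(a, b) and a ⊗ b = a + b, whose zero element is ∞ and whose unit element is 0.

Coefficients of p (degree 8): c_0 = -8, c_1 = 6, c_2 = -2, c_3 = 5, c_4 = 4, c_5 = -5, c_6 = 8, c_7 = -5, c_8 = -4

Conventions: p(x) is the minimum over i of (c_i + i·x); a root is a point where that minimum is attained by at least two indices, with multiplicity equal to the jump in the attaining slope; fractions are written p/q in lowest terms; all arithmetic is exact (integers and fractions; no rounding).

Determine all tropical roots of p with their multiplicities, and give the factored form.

hull edge (i=0, c=-8) to (i=7, c=-5): slope 3/7, span 7
hull edge (i=7, c=-5) to (i=8, c=-4): slope 1, span 1
Factored form: p(x) = -4 ⊗ (x ⊕ (-1)) ⊗ (x ⊕ (-3/7)) ⊗ (x ⊕ (-3/7)) ⊗ (x ⊕ (-3/7)) ⊗ (x ⊕ (-3/7)) ⊗ (x ⊕ (-3/7)) ⊗ (x ⊕ (-3/7)) ⊗ (x ⊕ (-3/7))
Answer: roots = -1 (mult 1), -3/7 (mult 7)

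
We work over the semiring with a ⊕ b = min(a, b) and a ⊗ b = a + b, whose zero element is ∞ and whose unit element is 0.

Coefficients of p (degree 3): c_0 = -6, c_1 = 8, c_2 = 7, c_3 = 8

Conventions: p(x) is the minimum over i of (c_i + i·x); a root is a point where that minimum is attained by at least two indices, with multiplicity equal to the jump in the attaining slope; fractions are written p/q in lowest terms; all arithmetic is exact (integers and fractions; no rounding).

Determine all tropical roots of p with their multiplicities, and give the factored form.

hull edge (i=0, c=-6) to (i=3, c=8): slope 14/3, span 3
Factored form: p(x) = 8 ⊗ (x ⊕ (-14/3)) ⊗ (x ⊕ (-14/3)) ⊗ (x ⊕ (-14/3))
Answer: roots = -14/3 (mult 3)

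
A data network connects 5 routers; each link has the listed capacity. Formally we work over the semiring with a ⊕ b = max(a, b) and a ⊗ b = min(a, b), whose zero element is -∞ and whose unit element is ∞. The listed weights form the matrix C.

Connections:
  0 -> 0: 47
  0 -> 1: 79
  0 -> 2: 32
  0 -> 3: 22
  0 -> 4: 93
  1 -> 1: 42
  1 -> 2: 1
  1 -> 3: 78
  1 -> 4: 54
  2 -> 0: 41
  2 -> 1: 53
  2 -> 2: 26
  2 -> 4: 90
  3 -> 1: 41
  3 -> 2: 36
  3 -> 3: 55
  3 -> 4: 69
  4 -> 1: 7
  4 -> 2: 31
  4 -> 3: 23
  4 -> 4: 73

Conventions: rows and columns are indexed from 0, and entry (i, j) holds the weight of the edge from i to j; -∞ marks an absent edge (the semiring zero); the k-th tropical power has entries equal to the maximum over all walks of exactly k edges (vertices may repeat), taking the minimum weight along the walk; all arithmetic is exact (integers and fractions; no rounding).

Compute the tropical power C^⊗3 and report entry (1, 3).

C^⊗2:
  [47, 47, 32, 78, 73]
  [1, 42, 36, 55, 69]
  [41, 42, 32, 53, 73]
  [36, 41, 36, 55, 69]
  [31, 31, 31, 23, 73]
C^⊗3:
  [47, 47, 36, 55, 73]
  [36, 42, 36, 55, 69]
  [41, 42, 36, 53, 73]
  [36, 41, 36, 55, 69]
  [31, 31, 31, 31, 73]
Key observation: the optimum is the walk 1->3->3->3, with weight 78 min 55 min 55 = 55.
Optimal value attained by: walk 1->3->3->3.
Answer: (C^⊗3)[1][3] = 55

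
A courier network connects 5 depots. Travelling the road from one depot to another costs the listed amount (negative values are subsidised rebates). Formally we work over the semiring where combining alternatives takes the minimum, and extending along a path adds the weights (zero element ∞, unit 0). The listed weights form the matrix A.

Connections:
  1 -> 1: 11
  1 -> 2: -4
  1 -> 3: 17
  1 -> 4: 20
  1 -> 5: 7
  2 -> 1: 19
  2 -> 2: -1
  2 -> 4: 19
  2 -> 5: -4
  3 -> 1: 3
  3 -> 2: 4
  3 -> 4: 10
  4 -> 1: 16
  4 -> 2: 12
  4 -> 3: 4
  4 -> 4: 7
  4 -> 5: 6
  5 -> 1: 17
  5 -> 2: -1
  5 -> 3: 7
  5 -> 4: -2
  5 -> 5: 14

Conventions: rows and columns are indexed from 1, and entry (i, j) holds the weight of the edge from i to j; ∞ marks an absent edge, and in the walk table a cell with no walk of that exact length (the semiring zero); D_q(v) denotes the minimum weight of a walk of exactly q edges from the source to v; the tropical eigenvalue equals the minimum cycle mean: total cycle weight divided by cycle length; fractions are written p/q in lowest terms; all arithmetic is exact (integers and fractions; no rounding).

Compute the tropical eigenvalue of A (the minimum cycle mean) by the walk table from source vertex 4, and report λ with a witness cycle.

q=0: [∞, ∞, ∞, 0, ∞]
q=1: [16, 12, 4, 7, 6]
q=2: [7, 5, 11, 4, 8]
q=3: [14, 3, 8, 6, 1]
q=4: [11, 0, 8, -1, -1]
q=5: [11, -2, 3, -3, -4]
Optimal cycle mean attained by: cycle 2->5->2, total (-4) + (-1), length 2.
Answer: λ = -5/2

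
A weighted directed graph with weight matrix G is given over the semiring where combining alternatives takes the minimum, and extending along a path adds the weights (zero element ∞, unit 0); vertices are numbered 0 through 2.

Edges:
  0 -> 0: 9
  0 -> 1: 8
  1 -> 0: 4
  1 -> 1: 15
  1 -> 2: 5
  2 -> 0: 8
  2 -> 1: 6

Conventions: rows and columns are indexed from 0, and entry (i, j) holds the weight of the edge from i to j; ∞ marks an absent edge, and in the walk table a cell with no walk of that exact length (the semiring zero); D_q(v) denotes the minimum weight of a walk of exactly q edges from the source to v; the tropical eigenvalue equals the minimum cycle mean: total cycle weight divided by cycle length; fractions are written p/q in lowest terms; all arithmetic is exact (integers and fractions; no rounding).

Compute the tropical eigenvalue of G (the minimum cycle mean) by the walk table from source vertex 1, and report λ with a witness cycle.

q=0: [∞, 0, ∞]
q=1: [4, 15, 5]
q=2: [13, 11, 20]
q=3: [15, 21, 16]
Optimal cycle mean attained by: cycle 1->2->1, total 5 + 6, length 2.
Answer: λ = 11/2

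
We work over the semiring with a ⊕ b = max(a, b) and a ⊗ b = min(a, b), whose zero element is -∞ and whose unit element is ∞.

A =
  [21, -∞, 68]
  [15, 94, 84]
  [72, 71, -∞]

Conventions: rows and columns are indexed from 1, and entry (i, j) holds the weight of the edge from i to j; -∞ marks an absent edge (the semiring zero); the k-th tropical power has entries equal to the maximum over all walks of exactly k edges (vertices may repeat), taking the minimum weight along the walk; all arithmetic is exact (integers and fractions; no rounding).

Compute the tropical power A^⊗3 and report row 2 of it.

A^⊗2:
  [68, 68, 21]
  [72, 94, 84]
  [21, 71, 71]
A^⊗3:
  [21, 68, 68]
  [72, 94, 84]
  [71, 71, 71]
Answer: row 2 of A^⊗3 = [72, 94, 84]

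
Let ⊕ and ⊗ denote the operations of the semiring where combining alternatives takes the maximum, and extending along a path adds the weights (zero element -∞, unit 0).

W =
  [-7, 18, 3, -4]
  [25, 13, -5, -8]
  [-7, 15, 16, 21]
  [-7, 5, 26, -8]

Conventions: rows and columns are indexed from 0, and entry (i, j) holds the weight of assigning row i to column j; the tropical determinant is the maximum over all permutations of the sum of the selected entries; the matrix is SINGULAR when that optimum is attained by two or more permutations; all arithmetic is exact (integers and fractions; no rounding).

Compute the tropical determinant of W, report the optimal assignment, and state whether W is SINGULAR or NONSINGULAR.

σ = (0, 1, 2, 3): (-7) + 13 + 16 + (-8) = 14
σ = (0, 1, 3, 2): (-7) + 13 + 21 + 26 = 53
σ = (0, 2, 1, 3): (-7) + (-5) + 15 + (-8) = -5
σ = (0, 2, 3, 1): (-7) + (-5) + 21 + 5 = 14
σ = (0, 3, 1, 2): (-7) + (-8) + 15 + 26 = 26
σ = (0, 3, 2, 1): (-7) + (-8) + 16 + 5 = 6
σ = (1, 0, 2, 3): 18 + 25 + 16 + (-8) = 51
σ = (1, 0, 3, 2): 18 + 25 + 21 + 26 = 90
σ = (1, 2, 0, 3): 18 + (-5) + (-7) + (-8) = -2
σ = (1, 2, 3, 0): 18 + (-5) + 21 + (-7) = 27
σ = (1, 3, 0, 2): 18 + (-8) + (-7) + 26 = 29
σ = (1, 3, 2, 0): 18 + (-8) + 16 + (-7) = 19
σ = (2, 0, 1, 3): 3 + 25 + 15 + (-8) = 35
σ = (2, 0, 3, 1): 3 + 25 + 21 + 5 = 54
σ = (2, 1, 0, 3): 3 + 13 + (-7) + (-8) = 1
σ = (2, 1, 3, 0): 3 + 13 + 21 + (-7) = 30
σ = (2, 3, 0, 1): 3 + (-8) + (-7) + 5 = -7
σ = (2, 3, 1, 0): 3 + (-8) + 15 + (-7) = 3
σ = (3, 0, 1, 2): (-4) + 25 + 15 + 26 = 62
σ = (3, 0, 2, 1): (-4) + 25 + 16 + 5 = 42
σ = (3, 1, 0, 2): (-4) + 13 + (-7) + 26 = 28
σ = (3, 1, 2, 0): (-4) + 13 + 16 + (-7) = 18
σ = (3, 2, 0, 1): (-4) + (-5) + (-7) + 5 = -11
σ = (3, 2, 1, 0): (-4) + (-5) + 15 + (-7) = -1
Optimal value attained by: σ = (1, 0, 3, 2).
Answer: det⊕(W) = 90; verdict: NONSINGULAR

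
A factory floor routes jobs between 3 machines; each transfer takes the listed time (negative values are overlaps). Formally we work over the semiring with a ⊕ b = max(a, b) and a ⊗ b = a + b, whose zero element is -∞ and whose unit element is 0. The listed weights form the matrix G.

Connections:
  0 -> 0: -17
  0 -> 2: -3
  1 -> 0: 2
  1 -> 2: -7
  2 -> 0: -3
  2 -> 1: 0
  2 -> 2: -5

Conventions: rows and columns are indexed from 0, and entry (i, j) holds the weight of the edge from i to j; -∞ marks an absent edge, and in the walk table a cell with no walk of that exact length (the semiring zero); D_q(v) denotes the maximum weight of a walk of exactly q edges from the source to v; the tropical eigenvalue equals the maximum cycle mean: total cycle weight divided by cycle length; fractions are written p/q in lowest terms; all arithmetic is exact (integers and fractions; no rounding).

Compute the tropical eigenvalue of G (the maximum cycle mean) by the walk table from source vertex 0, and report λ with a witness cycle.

q=0: [0, -∞, -∞]
q=1: [-17, -∞, -3]
q=2: [-6, -3, -8]
q=3: [-1, -8, -9]
Optimal cycle mean attained by: cycle 0->2->1->0, total (-3) + 0 + 2, length 3.
Answer: λ = -1/3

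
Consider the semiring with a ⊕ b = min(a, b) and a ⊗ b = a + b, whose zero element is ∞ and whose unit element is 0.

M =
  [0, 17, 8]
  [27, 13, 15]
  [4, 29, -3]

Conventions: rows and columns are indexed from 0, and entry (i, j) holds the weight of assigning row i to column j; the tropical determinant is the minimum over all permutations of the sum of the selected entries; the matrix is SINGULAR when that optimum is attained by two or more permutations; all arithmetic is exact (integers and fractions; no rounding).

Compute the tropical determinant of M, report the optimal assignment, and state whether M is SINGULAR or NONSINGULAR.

σ = (0, 1, 2): 0 + 13 + (-3) = 10
σ = (0, 2, 1): 0 + 15 + 29 = 44
σ = (1, 0, 2): 17 + 27 + (-3) = 41
σ = (1, 2, 0): 17 + 15 + 4 = 36
σ = (2, 0, 1): 8 + 27 + 29 = 64
σ = (2, 1, 0): 8 + 13 + 4 = 25
Optimal value attained by: σ = (0, 1, 2).
Answer: det⊕(M) = 10; verdict: NONSINGULAR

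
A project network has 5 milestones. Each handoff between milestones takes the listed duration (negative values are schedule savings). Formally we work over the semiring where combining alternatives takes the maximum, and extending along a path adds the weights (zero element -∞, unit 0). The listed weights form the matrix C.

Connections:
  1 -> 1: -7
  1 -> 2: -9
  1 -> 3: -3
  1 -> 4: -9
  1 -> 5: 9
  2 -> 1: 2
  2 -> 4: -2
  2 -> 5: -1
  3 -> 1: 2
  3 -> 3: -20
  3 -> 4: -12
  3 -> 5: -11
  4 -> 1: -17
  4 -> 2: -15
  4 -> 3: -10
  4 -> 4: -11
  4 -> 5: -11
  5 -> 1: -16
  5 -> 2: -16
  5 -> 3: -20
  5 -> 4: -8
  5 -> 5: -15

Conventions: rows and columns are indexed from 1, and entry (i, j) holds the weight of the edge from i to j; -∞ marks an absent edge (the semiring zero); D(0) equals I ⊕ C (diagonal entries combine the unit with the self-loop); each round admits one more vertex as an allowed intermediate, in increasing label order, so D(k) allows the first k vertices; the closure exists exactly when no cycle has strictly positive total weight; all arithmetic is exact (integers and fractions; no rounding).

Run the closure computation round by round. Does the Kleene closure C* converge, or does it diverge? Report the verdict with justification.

D(0):
  [0, -9, -3, -9, 9]
  [2, 0, -∞, -2, -1]
  [2, -∞, 0, -12, -11]
  [-17, -15, -10, 0, -11]
  [-16, -16, -20, -8, 0]
D(1):
  [0, -9, -3, -9, 9]
  [2, 0, -1, -2, 11]
  [2, -7, 0, -7, 11]
  [-17, -15, -10, 0, -8]
  [-16, -16, -19, -8, 0]
D(2):
  [0, -9, -3, -9, 9]
  [2, 0, -1, -2, 11]
  [2, -7, 0, -7, 11]
  [-13, -15, -10, 0, -4]
  [-14, -16, -17, -8, 0]
D(3):
  [0, -9, -3, -9, 9]
  [2, 0, -1, -2, 11]
  [2, -7, 0, -7, 11]
  [-8, -15, -10, 0, 1]
  [-14, -16, -17, -8, 0]
D(4):
  [0, -9, -3, -9, 9]
  [2, 0, -1, -2, 11]
  [2, -7, 0, -7, 11]
  [-8, -15, -10, 0, 1]
  [-14, -16, -17, -8, 0]
D(5):
  [0, -7, -3, 1, 9]
  [2, 0, -1, 3, 11]
  [2, -5, 0, 3, 11]
  [-8, -15, -10, 0, 1]
  [-14, -16, -17, -8, 0]
Key observation: every diagonal entry stays at the unit through all rounds, so no improving cycle exists.
Answer: CONVERGES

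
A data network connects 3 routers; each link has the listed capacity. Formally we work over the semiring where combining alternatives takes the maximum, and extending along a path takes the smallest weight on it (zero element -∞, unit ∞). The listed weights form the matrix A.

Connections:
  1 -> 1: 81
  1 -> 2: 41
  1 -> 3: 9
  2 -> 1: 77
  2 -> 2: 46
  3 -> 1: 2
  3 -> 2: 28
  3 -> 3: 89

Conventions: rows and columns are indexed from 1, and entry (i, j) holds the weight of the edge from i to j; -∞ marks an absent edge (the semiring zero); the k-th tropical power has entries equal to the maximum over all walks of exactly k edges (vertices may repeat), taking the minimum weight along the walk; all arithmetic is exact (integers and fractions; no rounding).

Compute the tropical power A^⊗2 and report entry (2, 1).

A^⊗2:
  [81, 41, 9]
  [77, 46, 9]
  [28, 28, 89]
Key observation: the optimum is the walk 2->1->1, with weight 77 min 81 = 77.
Optimal value attained by: walk 2->1->1.
Answer: (A^⊗2)[2][1] = 77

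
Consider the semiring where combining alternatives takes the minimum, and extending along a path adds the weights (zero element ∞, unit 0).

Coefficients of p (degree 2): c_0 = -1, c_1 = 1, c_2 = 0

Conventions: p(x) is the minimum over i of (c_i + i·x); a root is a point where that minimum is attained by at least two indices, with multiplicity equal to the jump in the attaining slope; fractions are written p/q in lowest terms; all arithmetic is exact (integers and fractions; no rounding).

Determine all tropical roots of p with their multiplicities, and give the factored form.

hull edge (i=0, c=-1) to (i=2, c=0): slope 1/2, span 2
Factored form: p(x) = 0 ⊗ (x ⊕ (-1/2)) ⊗ (x ⊕ (-1/2))
Answer: roots = -1/2 (mult 2)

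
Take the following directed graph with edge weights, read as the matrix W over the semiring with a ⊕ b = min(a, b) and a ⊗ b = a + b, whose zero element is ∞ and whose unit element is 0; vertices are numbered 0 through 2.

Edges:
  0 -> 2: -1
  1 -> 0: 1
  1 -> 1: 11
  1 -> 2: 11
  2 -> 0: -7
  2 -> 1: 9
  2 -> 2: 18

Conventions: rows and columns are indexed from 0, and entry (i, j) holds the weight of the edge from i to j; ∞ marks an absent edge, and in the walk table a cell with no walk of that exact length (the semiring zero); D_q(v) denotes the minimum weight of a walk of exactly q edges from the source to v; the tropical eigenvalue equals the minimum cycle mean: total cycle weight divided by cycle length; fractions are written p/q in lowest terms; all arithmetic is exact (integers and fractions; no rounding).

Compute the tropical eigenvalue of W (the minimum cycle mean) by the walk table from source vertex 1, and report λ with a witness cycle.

q=0: [∞, 0, ∞]
q=1: [1, 11, 11]
q=2: [4, 20, 0]
q=3: [-7, 9, 3]
Optimal cycle mean attained by: cycle 0->2->0, total (-1) + (-7), length 2.
Answer: λ = -4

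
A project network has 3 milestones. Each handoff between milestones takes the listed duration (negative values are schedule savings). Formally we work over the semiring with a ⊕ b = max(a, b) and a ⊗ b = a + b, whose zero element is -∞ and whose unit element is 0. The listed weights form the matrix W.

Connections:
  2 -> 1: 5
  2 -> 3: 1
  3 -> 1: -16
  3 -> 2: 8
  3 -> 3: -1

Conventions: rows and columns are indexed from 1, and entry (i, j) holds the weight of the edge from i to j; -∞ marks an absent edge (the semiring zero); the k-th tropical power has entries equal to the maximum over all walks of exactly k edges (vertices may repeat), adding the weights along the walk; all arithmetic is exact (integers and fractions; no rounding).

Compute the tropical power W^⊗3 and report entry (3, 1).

W^⊗2:
  [-∞, -∞, -∞]
  [-15, 9, 0]
  [13, 7, 9]
W^⊗3:
  [-∞, -∞, -∞]
  [14, 8, 10]
  [12, 17, 8]
Key observation: the optimum is the walk 3->3->2->1, with weight (-1) + 8 + 5 = 12.
Optimal value attained by: walk 3->3->2->1.
Answer: (W^⊗3)[3][1] = 12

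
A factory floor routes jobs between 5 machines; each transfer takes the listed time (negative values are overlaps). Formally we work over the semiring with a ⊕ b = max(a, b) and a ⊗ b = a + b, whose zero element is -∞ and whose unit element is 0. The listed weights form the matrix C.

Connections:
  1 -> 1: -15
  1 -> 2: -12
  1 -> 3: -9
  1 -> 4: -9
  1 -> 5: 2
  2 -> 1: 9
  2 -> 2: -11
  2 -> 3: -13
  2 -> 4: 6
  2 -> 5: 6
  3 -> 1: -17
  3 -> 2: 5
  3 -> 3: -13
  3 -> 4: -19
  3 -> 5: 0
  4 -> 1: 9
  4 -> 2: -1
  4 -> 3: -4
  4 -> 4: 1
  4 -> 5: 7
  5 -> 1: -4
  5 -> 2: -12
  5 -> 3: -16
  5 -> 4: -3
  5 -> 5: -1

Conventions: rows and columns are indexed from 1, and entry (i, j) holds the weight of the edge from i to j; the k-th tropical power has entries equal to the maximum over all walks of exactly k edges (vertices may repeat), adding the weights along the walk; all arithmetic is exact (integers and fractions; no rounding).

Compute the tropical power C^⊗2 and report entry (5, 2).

C^⊗2:
  [0, -4, -13, -1, 1]
  [15, 5, 2, 7, 13]
  [14, -6, -8, 11, 11]
  [10, 1, 0, 5, 11]
  [6, -4, -7, -2, 4]
Key observation: the optimum is the walk 5->4->2, with weight (-3) + (-1) = -4.
Optimal value attained by: walk 5->4->2.
Answer: (C^⊗2)[5][2] = -4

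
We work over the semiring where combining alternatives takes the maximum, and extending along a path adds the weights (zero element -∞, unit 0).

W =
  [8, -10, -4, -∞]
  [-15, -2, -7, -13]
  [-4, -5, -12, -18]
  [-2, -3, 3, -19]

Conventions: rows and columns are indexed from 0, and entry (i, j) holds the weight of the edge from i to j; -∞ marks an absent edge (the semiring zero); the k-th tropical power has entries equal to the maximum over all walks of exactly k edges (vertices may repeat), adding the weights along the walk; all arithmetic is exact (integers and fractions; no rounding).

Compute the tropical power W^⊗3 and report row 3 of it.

W^⊗2:
  [16, -2, 4, -22]
  [-7, -4, -9, -15]
  [4, -7, -8, -18]
  [6, -2, -6, -15]
W^⊗3:
  [24, 6, 12, -14]
  [1, -6, -11, -17]
  [12, -6, 0, -20]
  [14, -4, 2, -15]
Answer: row 3 of W^⊗3 = [14, -4, 2, -15]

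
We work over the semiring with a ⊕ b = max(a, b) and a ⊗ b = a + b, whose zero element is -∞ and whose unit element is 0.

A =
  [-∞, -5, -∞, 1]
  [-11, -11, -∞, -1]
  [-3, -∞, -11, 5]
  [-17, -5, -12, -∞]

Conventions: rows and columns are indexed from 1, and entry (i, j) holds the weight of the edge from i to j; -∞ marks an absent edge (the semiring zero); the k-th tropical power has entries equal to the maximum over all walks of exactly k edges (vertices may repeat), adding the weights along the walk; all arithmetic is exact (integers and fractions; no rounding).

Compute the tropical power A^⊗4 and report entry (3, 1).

A^⊗2:
  [-16, -4, -11, -6]
  [-18, -6, -13, -10]
  [-12, 0, -7, -2]
  [-15, -16, -23, -6]
A^⊗3:
  [-14, -11, -18, -5]
  [-16, -15, -22, -7]
  [-10, -7, -14, -1]
  [-23, -11, -18, -14]
A^⊗4:
  [-21, -10, -17, -12]
  [-24, -12, -19, -15]
  [-17, -6, -13, -8]
  [-21, -19, -26, -12]
Key observation: the optimum is the walk 3->1->4->3->1, with weight (-3) + 1 + (-12) + (-3) = -17.
Optimal value attained by: walk 3->1->4->3->1.
Answer: (A^⊗4)[3][1] = -17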